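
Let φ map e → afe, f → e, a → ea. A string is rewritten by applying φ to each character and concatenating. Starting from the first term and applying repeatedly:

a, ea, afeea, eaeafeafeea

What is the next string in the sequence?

Rewriting each symbol of eaeafeafeea: e→afe, a→ea, e→afe, a→ea, f→e, e→afe, a→ea, f→e, e→afe, e→afe, a→ea, which concatenates to afe ea afe ea e afe ea e afe afe ea.

afeeaafeeaeafeeaeafeafeea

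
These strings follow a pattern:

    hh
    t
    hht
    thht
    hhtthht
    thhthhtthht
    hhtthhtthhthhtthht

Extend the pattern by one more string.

thhthhtthhthhtthhtthhthhtthht

Each term (from the third on) is the two preceding terms concatenated in order: term 3 = hh·t = hht.
So term 8 is thhthhtthht·hhtthhtthhthhtthht.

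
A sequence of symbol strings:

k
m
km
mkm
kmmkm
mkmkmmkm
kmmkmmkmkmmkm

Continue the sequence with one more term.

mkmkmmkmkmmkmmkmkmmkm

This is a Fibonacci-style word recurrence s(k) = s(k−2)·s(k−1): e.g. k·m = km.
Continuing: mkmkmmkm · kmmkmmkmkmmkm gives term 8.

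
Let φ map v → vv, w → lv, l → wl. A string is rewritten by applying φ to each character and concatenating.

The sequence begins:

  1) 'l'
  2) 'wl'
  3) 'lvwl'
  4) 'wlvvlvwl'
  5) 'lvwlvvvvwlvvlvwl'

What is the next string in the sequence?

wlvvlvwlvvvvvvvvlvwlvvvvwlvvlvwl

Applying the rule to each of the 16 symbols of lvwlvvvvwlvvlvwl gives the pieces wl vv lv wl vv vv vv vv lv wl vv vv wl vv lv wl, which concatenate to the answer.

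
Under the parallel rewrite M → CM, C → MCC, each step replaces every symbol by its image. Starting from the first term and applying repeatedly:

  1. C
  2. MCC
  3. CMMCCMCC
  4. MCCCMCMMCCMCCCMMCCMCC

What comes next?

Rewriting the 21 symbols of MCCCMCMMCCMCCCMMCCMCC one by one yields CM MCC MCC MCC CM MCC CM CM MCC MCC CM MCC MCC MCC CM CM MCC MCC CM MCC MCC; concatenated:

CMMCCMCCMCCCMMCCCMCMMCCMCCCMMCCMCCMCCCMCMMCCMCCCMMCCMCC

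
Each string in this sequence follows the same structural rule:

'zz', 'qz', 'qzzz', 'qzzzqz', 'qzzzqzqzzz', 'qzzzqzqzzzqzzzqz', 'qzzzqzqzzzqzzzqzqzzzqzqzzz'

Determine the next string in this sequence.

This is a Fibonacci-style word recurrence s(k) = s(k−1)·s(k−2): e.g. qz·zz = qzzz.
So term 8 is qzzzqzqzzzqzzzqzqzzzqzqzzz·qzzzqzqzzzqzzzqz.

qzzzqzqzzzqzzzqzqzzzqzqzzzqzzzqzqzzzqzzzqz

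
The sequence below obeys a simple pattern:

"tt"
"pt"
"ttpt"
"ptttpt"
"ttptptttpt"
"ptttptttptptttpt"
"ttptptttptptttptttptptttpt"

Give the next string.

ptttptttptptttptttptptttptptttptttptptttpt

Each term (from the third on) is the two preceding terms concatenated in order: term 3 = tt·pt = ttpt.
Continuing: ptttptttptptttpt · ttptptttptptttptttptptttpt gives term 8.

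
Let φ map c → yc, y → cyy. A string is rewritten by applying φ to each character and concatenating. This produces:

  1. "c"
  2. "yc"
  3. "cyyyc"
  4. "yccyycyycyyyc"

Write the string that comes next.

cyyycyccyycyyyccyycyyyccyycyycyyyc

φ(yccyycyycyyyc) expands symbol-by-symbol to cyy yc yc cyy cyy yc cyy cyy yc cyy cyy cyy yc; joining the 13 pieces gives the next term.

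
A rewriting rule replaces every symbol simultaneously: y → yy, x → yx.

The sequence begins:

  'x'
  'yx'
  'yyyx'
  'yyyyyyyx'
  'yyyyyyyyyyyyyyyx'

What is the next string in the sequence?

Rewriting the 16 symbols of yyyyyyyyyyyyyyyx one by one yields yy yy yy yy yy yy yy yy yy yy yy yy yy yy yy yx; concatenated:

yyyyyyyyyyyyyyyyyyyyyyyyyyyyyyyx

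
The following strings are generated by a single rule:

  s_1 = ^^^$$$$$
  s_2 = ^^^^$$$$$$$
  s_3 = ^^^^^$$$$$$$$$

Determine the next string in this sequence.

Term n consists of n+1 ^'s, followed by 2n+1 $'s, where the shown terms are n = 2, 3, 4.
For the next term, n = 5, so the run lengths are 6, 11.

^^^^^^$$$$$$$$$$$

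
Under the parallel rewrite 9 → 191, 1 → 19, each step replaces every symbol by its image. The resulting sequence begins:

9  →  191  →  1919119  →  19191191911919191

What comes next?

19191191911919191191911919191191911919119

Applying the rule to each of the 17 symbols of 19191191911919191 gives the pieces 19 191 19 191 19 19 191 19 191 19 19 191 19 191 19 191 19, which concatenate to the answer.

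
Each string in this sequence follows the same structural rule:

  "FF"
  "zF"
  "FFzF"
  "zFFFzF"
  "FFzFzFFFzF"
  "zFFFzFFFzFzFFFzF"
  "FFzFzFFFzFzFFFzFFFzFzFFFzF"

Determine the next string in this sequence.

Each term (from the third on) is the two preceding terms concatenated in order: term 3 = FF·zF = FFzF.
Continuing: zFFFzFFFzFzFFFzF · FFzFzFFFzFzFFFzFFFzFzFFFzF gives term 8.

zFFFzFFFzFzFFFzFFFzFzFFFzFzFFFzFFFzFzFFFzF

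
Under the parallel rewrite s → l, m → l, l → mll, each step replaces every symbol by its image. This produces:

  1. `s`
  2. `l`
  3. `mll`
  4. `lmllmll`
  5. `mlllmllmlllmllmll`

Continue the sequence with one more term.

Replace each of the 17 characters of mlllmllmlllmllmll in place — l mll mll mll l mll mll l mll mll mll l mll mll l mll mll — and concatenate.

lmllmllmlllmllmlllmllmllmlllmllmlllmllmll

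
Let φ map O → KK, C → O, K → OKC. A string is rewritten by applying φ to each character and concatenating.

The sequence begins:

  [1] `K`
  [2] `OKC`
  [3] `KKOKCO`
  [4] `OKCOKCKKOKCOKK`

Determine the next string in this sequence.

KKOKCOKKOKCOOKCOKCKKOKCOKKOKCOKC

φ(OKCOKCKKOKCOKK) expands symbol-by-symbol to KK OKC O KK OKC O OKC OKC KK OKC O KK OKC OKC; joining the 14 pieces gives the next term.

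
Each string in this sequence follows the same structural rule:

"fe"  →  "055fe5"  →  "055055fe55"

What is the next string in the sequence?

Every step adds 055 to the front and 5 to the end of the previous string.
One more step from 055055fe55 gives the answer.

055055055fe555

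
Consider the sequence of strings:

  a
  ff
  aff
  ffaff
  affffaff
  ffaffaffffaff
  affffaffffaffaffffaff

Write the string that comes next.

From term 3 onward, concatenate the second-to-last term with the last: a·ff = aff, ff·aff = ffaff, …
The next term joins ffaffaffffaff and affffaffffaffaffffaff.

ffaffaffffaffaffffaffffaffaffffaff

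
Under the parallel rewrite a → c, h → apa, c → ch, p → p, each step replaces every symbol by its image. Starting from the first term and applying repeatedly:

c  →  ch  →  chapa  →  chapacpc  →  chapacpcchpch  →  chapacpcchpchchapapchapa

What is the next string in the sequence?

Applying the rule to each of the 24 symbols of chapacpcchpchchapapchapa gives the pieces ch apa c p c ch p ch ch apa p ch apa ch apa c p c p ch apa c p c, which concatenate to the answer.

chapacpcchpchchapapchapachapacpcpchapacpc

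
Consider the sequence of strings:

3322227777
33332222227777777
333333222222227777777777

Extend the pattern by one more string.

The n-th term is 2n 3's then 2n+2 2's then 3n+1 7's (n = 1, 2, …).
For the next term, n = 4, so the run lengths are 8, 10, 13.

3333333322222222227777777777777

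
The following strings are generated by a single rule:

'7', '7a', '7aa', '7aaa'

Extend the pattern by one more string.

The strings grow by a fixed suffix a each time.
Applying this once more to 7aaa:

7aaaa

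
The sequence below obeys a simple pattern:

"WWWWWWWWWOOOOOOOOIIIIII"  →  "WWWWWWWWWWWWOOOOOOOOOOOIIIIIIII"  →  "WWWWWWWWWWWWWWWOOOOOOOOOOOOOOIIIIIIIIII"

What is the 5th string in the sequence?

Term n consists of 3n W's, followed by 3n-1 O's, followed by 2n I's, where the shown terms are n = 3, 4, 5.
For term 5, n = 7, so the run lengths are 21, 20, 14.

WWWWWWWWWWWWWWWWWWWWWOOOOOOOOOOOOOOOOOOOOIIIIIIIIIIIIII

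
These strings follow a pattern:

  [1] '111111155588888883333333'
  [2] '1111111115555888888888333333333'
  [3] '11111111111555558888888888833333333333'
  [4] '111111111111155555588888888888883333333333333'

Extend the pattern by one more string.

Reading off run lengths: 1 runs 7, 9, 11, 13; 5 runs 3, 4, 5, 6; 8 runs 7, 9, 11, 13; 3 runs 7, 9, 11, 13 — each is linear in n, where the shown terms are n = 3, 4, 5, 6.
At n = 7 the blocks have lengths 15, 7, 15, 15.

1111111111111115555555888888888888888333333333333333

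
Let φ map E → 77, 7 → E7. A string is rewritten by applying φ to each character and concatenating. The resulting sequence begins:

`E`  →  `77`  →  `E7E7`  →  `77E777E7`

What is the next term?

Apply φ to 77E777E7 symbol by symbol: 7→E7, 7→E7, E→77, 7→E7, 7→E7, 7→E7, E→77, 7→E7; joined: E7 E7 77 E7 E7 E7 77 E7.

E7E777E7E7E777E7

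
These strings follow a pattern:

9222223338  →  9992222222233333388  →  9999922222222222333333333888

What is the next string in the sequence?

Term n consists of 2n-1 9's, followed by 3n+2 2's, followed by 3n 3's, followed by n 8's (n = 1, 2, …).
At n = 4 the blocks have lengths 7, 14, 12, 4.

9999999222222222222223333333333338888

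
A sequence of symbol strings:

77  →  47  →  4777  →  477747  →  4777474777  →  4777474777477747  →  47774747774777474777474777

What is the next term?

This is a Fibonacci-style word recurrence s(k) = s(k−1)·s(k−2): e.g. 47·77 = 4777.
So term 8 is 47774747774777474777474777·4777474777477747.

477747477747774747774747774777474777477747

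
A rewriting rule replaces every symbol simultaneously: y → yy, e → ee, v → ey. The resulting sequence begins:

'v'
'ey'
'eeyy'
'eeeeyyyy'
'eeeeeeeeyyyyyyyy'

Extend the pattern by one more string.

Rewriting the 16 symbols of eeeeeeeeyyyyyyyy one by one yields ee ee ee ee ee ee ee ee yy yy yy yy yy yy yy yy; concatenated:

eeeeeeeeeeeeeeeeyyyyyyyyyyyyyyyy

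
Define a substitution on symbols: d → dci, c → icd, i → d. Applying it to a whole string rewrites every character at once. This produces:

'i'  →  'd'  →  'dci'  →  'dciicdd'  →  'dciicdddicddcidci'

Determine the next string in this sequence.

dciicdddicddcidcidcidicddcidciicdddciicdd

φ(dciicdddicddcidci) expands symbol-by-symbol to dci icd d d icd dci dci dci d icd dci dci icd d dci icd d; joining the 17 pieces gives the next term.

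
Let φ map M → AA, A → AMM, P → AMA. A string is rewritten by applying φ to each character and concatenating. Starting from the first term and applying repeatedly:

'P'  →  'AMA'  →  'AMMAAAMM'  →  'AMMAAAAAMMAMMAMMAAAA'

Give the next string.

AMMAAAAAMMAMMAMMAMMAMMAAAAAMMAAAAAMMAAAAAMMAMMAMMAMM

Replace each of the 20 characters of AMMAAAAAMMAMMAMMAAAA in place — AMM AA AA AMM AMM AMM AMM AMM AA AA AMM AA AA AMM AA AA AMM AMM AMM AMM — and concatenate.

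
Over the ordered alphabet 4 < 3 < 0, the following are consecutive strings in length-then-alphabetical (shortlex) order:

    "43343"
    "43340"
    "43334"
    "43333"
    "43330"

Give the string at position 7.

43303

Continuing the enumeration 2 steps past 43330: 43330 → 43304 → (answer).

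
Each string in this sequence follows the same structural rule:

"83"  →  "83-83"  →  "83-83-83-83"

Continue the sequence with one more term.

83-83-83-83-83-83-83-83

Each string is two copies of the previous one joined by '-'.
One more doubling of 83-83-83-83 gives the answer.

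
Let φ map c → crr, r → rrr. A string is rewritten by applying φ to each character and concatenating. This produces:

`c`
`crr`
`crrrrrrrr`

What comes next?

Apply φ to crrrrrrrr symbol by symbol: c→crr, r→rrr, r→rrr, r→rrr, r→rrr, r→rrr, r→rrr, r→rrr, r→rrr; joined: crr rrr rrr rrr rrr rrr rrr rrr rrr.

crrrrrrrrrrrrrrrrrrrrrrrrrr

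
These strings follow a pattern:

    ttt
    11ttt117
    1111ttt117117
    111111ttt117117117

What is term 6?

Each term wraps the previous one in 11 on the left and 117 on the right.
From 111111ttt117117117, 2 further steps: 111111ttt117117117 → 11111111ttt117117117117 → (answer).

1111111111ttt117117117117117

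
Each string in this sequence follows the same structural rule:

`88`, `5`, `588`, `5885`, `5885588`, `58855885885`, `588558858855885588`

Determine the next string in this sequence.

58855885885588558858855885885

Each term (from the third on) is the previous term followed by the one before it: term 3 = 5·88 = 588.
Continuing: 588558858855885588 · 58855885885 gives term 8.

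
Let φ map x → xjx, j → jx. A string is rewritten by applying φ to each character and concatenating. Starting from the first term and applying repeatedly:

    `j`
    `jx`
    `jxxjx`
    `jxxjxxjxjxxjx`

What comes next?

jxxjxxjxjxxjxxjxjxxjxjxxjxxjxjxxjx

Applying the rule to each of the 13 symbols of jxxjxxjxjxxjx gives the pieces jx xjx xjx jx xjx xjx jx xjx jx xjx xjx jx xjx, which concatenate to the answer.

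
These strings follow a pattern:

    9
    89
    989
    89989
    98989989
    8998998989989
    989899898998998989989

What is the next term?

From term 3 onward, concatenate the second-to-last term with the last: 9·89 = 989, 89·989 = 89989, …
So term 8 is 8998998989989·989899898998998989989.

8998998989989989899898998998989989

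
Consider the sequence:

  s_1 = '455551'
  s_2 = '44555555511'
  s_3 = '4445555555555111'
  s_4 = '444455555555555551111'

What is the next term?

Reading off run lengths: 4 runs 1, 2, 3, 4; 5 runs 4, 7, 10, 13; 1 runs 1, 2, 3, 4 — each is linear in n (n = 1, 2, …).
Setting n = 5 gives 5, 16, 5 characters in each block.

44444555555555555555511111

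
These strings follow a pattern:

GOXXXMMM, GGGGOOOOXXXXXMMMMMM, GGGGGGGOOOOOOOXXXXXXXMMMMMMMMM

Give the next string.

Term n consists of 3n-2 G's, followed by 3n-2 O's, followed by 2n+1 X's, followed by 3n M's (n = 1, 2, …).
At n = 4 the blocks have lengths 10, 10, 9, 12.

GGGGGGGGGGOOOOOOOOOOXXXXXXXXXMMMMMMMMMMMM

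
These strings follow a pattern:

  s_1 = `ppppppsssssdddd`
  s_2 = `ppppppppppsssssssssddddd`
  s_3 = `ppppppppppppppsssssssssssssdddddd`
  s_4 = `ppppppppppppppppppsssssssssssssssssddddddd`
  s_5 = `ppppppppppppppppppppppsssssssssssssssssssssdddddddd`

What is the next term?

The n-th term is 4n+2 p's then 4n+1 s's then n+3 d's (n = 1, 2, …).
At n = 6 the blocks have lengths 26, 25, 9.

ppppppppppppppppppppppppppsssssssssssssssssssssssssddddddddd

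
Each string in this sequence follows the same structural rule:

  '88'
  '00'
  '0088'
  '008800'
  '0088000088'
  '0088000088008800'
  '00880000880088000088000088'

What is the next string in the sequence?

This is a Fibonacci-style word recurrence s(k) = s(k−1)·s(k−2): e.g. 00·88 = 0088.
So term 8 is 00880000880088000088000088·0088000088008800.

008800008800880000880000880088000088008800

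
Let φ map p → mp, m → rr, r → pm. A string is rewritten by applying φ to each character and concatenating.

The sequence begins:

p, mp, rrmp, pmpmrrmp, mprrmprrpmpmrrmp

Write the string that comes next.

rrmppmpmrrmppmpmmprrmprrpmpmrrmp

φ(mprrmprrpmpmrrmp) expands symbol-by-symbol to rr mp pm pm rr mp pm pm mp rr mp rr pm pm rr mp; joining the 16 pieces gives the next term.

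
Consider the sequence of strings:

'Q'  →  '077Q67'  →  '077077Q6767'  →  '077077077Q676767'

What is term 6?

077077077077077Q6767676767

Each term wraps the previous one in 077 on the left and 67 on the right.
From 077077077Q676767, 2 further steps: 077077077Q676767 → 077077077077Q67676767 → (answer).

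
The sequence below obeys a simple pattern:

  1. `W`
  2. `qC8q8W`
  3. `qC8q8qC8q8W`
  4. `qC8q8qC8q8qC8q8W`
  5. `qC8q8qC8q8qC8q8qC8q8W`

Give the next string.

Each term is the previous one with qC8q8 prepended.
So the next term is qC8q8·qC8q8qC8q8qC8q8qC8q8W.

qC8q8qC8q8qC8q8qC8q8qC8q8W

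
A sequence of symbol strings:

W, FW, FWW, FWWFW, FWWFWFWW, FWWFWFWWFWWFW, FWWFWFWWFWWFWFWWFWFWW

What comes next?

This is a Fibonacci-style word recurrence s(k) = s(k−1)·s(k−2): e.g. FW·W = FWW.
So term 8 is FWWFWFWWFWWFWFWWFWFWW·FWWFWFWWFWWFW.

FWWFWFWWFWWFWFWWFWFWWFWWFWFWWFWWFW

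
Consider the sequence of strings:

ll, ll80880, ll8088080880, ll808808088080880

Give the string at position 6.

Every step adds 80880 to the end: s(k+1) = s(k)·80880.
From ll808808088080880, 2 further steps: ll808808088080880 → ll80880808808088080880 → (answer).

ll8088080880808808088080880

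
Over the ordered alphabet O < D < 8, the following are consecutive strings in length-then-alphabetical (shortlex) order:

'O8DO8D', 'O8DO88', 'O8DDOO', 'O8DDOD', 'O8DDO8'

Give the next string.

Find the rightmost character of O8DDO8 below 8, bump it to the next letter, and reset everything to its right to O.

O8DDDO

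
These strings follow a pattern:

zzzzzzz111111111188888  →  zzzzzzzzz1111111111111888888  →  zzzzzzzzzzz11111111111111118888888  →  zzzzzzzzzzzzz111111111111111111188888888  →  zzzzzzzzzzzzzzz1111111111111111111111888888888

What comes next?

zzzzzzzzzzzzzzzzz11111111111111111111111118888888888

Reading off run lengths: z runs 7, 9, 11, 13, 15; 1 runs 10, 13, 16, 19, 22; 8 runs 5, 6, 7, 8, 9 — each is linear in n, where the shown terms are n = 3, 4, 5, 6, 7.
At n = 8 the blocks have lengths 17, 25, 10.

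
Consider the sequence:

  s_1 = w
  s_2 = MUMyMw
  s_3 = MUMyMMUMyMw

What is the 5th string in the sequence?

Each term is the previous one with MUMyM prepended.
From MUMyMMUMyMw, 2 further steps: MUMyMMUMyMw → MUMyMMUMyMMUMyMw → (answer).

MUMyMMUMyMMUMyMMUMyMw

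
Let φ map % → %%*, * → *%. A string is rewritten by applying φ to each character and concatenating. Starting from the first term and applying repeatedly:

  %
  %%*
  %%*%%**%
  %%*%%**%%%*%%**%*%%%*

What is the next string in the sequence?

%%*%%**%%%*%%**%*%%%*%%*%%**%%%*%%**%*%%%**%%%*%%*%%**%

φ(%%*%%**%%%*%%**%*%%%*) expands symbol-by-symbol to %%* %%* *% %%* %%* *% *% %%* %%* %%* *% %%* %%* *% *% %%* *% %%* %%* %%* *%; joining the 21 pieces gives the next term.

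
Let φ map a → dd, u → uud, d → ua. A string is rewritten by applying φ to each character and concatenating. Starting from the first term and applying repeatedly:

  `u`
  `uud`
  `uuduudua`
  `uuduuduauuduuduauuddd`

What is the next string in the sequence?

uuduuduauuduuduauuddduuduuduauuduuduauuddduuduuduauaua

φ(uuduuduauuduuduauuddd) expands symbol-by-symbol to uud uud ua uud uud ua uud dd uud uud ua uud uud ua uud dd uud uud ua ua ua; joining the 21 pieces gives the next term.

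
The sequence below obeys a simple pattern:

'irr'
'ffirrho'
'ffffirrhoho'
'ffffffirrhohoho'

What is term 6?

Each term wraps the previous one in ff on the left and ho on the right.
From ffffffirrhohoho, 2 further steps: ffffffirrhohoho → ffffffffirrhohohoho → (answer).

ffffffffffirrhohohohoho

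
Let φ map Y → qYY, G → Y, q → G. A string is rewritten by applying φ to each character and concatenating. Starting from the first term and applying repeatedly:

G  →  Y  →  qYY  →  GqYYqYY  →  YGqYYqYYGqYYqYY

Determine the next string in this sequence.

qYYYGqYYqYYGqYYqYYYGqYYqYYGqYYqYY

φ(YGqYYqYYGqYYqYY) expands symbol-by-symbol to qYY Y G qYY qYY G qYY qYY Y G qYY qYY G qYY qYY; joining the 15 pieces gives the next term.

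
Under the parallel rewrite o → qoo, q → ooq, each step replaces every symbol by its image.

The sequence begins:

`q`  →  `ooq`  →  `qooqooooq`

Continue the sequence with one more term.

ooqqooqooooqqooqooqooqooooq

Expanding qooqooooq: q→ooq, o→qoo, o→qoo, q→ooq, o→qoo, o→qoo, o→qoo, o→qoo, q→ooq. Concatenated: ooq qoo qoo ooq qoo qoo qoo qoo ooq.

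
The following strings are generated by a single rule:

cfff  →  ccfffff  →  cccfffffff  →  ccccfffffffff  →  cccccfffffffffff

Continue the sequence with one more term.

Each string has the form c^{n} f^{2n+1} (n = 1, 2, …).
Setting n = 6 gives 6, 13 characters in each block.

ccccccfffffffffffff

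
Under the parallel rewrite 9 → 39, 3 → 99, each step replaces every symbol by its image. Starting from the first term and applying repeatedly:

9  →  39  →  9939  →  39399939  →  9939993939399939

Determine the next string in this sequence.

39399939393999399939993939399939

Applying the rule to each of the 16 symbols of 9939993939399939 gives the pieces 39 39 99 39 39 39 99 39 99 39 99 39 39 39 99 39, which concatenate to the answer.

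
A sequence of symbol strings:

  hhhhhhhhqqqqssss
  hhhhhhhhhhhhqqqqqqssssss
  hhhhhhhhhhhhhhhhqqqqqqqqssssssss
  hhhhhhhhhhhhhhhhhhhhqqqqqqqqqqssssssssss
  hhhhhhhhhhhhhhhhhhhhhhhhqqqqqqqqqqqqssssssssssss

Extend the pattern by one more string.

The n-th term is 4n h's then 2n q's then 2n s's, where the shown terms are n = 2, 3, 4, 5, 6.
Setting n = 7 gives 28, 14, 14 characters in each block.

hhhhhhhhhhhhhhhhhhhhhhhhhhhhqqqqqqqqqqqqqqssssssssssssss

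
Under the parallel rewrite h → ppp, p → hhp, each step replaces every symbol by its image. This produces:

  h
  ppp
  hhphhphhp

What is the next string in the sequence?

Expanding hhphhphhp: h→ppp, h→ppp, p→hhp, h→ppp, h→ppp, p→hhp, h→ppp, h→ppp, p→hhp. Concatenated: ppp ppp hhp ppp ppp hhp ppp ppp hhp.

pppppphhppppppphhppppppphhp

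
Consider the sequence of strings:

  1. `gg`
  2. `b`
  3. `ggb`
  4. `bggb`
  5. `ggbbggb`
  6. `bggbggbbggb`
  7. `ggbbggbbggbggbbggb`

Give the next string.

From term 3 onward, concatenate the second-to-last term with the last: gg·b = ggb, b·ggb = bggb, …
Continuing: bggbggbbggb · ggbbggbbggbggbbggb gives term 8.

bggbggbbggbggbbggbbggbggbbggb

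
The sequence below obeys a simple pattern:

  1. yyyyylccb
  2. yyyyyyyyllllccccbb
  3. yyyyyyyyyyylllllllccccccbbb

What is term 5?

The n-th term is 3n+2 y's then 3n-2 l's then 2n c's then n b's (n = 1, 2, …).
At n = 5 the blocks have lengths 17, 13, 10, 5.

yyyyyyyyyyyyyyyyylllllllllllllccccccccccbbbbb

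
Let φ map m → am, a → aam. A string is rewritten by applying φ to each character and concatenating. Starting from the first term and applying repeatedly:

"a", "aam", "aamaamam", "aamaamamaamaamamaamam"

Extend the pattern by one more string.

aamaamamaamaamamaamamaamaamamaamaamamaamamaamaamamaamam

Applying the rule to each of the 21 symbols of aamaamamaamaamamaamam gives the pieces aam aam am aam aam am aam am aam aam am aam aam am aam am aam aam am aam am, which concatenate to the answer.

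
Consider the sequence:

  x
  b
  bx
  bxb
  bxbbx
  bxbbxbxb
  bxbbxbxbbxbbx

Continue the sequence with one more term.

bxbbxbxbbxbbxbxbbxbxb

This is a Fibonacci-style word recurrence s(k) = s(k−1)·s(k−2): e.g. b·x = bx.
The next term joins bxbbxbxbbxbbx and bxbbxbxb.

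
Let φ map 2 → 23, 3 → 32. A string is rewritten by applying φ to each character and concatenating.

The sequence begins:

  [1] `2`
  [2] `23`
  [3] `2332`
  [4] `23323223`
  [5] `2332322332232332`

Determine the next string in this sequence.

23323223322323323223233223323223

Applying the rule to each of the 16 symbols of 2332322332232332 gives the pieces 23 32 32 23 32 23 23 32 32 23 23 32 23 32 32 23, which concatenate to the answer.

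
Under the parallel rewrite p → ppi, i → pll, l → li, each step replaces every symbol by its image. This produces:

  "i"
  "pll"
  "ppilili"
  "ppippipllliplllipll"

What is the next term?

Rewriting the 19 symbols of ppippipllliplllipll one by one yields ppi ppi pll ppi ppi pll ppi li li li pll ppi li li li pll ppi li li; concatenated:

ppippipllppippipllppilililipllppilililipllppilili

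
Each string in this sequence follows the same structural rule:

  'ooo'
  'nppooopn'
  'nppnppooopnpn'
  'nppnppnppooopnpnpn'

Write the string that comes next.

nppnppnppnppooopnpnpnpn

Each term wraps the previous one in npp on the left and pn on the right.
One more step from nppnppnppooopnpnpn gives the answer.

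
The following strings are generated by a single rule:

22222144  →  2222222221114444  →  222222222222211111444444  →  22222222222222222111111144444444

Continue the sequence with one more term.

Term n consists of 4n+1 2's, followed by 2n-1 1's, followed by 2n 4's (n = 1, 2, …).
Setting n = 5 gives 21, 9, 10 characters in each block.

2222222222222222222221111111114444444444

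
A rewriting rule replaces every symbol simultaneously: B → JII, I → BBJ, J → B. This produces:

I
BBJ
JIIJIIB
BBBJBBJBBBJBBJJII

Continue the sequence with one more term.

Rewriting the 17 symbols of BBBJBBJBBBJBBJJII one by one yields JII JII JII B JII JII B JII JII JII B JII JII B B BBJ BBJ; concatenated:

JIIJIIJIIBJIIJIIBJIIJIIJIIBJIIJIIBBBBJBBJ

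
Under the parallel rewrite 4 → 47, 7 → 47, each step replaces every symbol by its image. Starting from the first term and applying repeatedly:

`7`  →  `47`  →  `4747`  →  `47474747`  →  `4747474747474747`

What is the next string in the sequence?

Rewriting the 16 symbols of 4747474747474747 one by one yields 47 47 47 47 47 47 47 47 47 47 47 47 47 47 47 47; concatenated:

47474747474747474747474747474747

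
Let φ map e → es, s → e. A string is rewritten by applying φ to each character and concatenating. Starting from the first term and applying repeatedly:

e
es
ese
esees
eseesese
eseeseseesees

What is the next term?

φ(eseeseseesees) expands symbol-by-symbol to es e es es e es e es es e es es e; joining the 13 pieces gives the next term.

eseeseseeseeseseesese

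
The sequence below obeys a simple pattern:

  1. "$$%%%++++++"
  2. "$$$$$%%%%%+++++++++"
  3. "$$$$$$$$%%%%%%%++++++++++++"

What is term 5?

$$$$$$$$$$$$$$%%%%%%%%%%%++++++++++++++++++

Each string has the form $^{3n-1} %^{2n+1} +^{3n+3} (n = 1, 2, …).
Setting n = 5 gives 14, 11, 18 characters in each block.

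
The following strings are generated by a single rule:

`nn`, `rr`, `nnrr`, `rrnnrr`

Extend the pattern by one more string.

nnrrrrnnrr

From term 3 onward, concatenate the second-to-last term with the last: nn·rr = nnrr, rr·nnrr = rrnnrr, …
So term 5 is nnrr·rrnnrr.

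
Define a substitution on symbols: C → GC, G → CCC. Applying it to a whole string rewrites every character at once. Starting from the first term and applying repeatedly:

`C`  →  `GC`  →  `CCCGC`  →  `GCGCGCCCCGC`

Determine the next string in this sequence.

Apply φ to GCGCGCCCCGC symbol by symbol: G→CCC, C→GC, G→CCC, C→GC, G→CCC, C→GC, C→GC, C→GC, C→GC, G→CCC, C→GC; joined: CCC GC CCC GC CCC GC GC GC GC CCC GC.

CCCGCCCCGCCCCGCGCGCGCCCCGC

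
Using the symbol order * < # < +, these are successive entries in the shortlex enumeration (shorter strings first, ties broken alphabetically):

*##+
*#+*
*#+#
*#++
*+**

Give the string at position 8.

*+#*

Continuing the enumeration 3 steps past *+**: *+** → *+*# → *+*+ → (answer).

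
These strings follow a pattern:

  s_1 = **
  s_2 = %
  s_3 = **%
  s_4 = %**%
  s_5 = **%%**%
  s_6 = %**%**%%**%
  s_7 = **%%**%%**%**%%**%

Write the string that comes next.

Each term (from the third on) is the two preceding terms concatenated in order: term 3 = **·% = **%.
The next term joins %**%**%%**% and **%%**%%**%**%%**%.

%**%**%%**%**%%**%%**%**%%**%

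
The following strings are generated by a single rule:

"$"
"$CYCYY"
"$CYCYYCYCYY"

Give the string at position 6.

$CYCYYCYCYYCYCYYCYCYYCYCYY

The strings grow by a fixed suffix CYCYY each time.
From $CYCYYCYCYY, 3 further steps: $CYCYYCYCYY → $CYCYYCYCYYCYCYY → $CYCYYCYCYYCYCYYCYCYY → (answer).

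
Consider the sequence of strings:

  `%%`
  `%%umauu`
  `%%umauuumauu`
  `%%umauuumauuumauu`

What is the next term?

Each term is the previous one with umauu appended.
Applying this once more to %%umauuumauuumauu:

%%umauuumauuumauuumauu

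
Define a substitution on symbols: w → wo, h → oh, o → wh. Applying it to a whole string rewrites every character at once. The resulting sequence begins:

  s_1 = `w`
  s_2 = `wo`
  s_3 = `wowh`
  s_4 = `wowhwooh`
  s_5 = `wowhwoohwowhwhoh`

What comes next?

wowhwoohwowhwhohwowhwoohwoohwhoh

Replace each of the 16 characters of wowhwoohwowhwhoh in place — wo wh wo oh wo wh wh oh wo wh wo oh wo oh wh oh — and concatenate.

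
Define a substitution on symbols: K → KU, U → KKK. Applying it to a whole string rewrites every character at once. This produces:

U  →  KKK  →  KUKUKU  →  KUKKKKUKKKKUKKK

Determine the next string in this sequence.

Applying the rule to each of the 15 symbols of KUKKKKUKKKKUKKK gives the pieces KU KKK KU KU KU KU KKK KU KU KU KU KKK KU KU KU, which concatenate to the answer.

KUKKKKUKUKUKUKKKKUKUKUKUKKKKUKUKU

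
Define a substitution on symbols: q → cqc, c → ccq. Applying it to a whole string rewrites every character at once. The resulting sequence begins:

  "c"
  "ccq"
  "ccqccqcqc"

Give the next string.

Expanding ccqccqcqc: c→ccq, c→ccq, q→cqc, c→ccq, c→ccq, q→cqc, c→ccq, q→cqc, c→ccq. Concatenated: ccq ccq cqc ccq ccq cqc ccq cqc ccq.

ccqccqcqcccqccqcqcccqcqcccq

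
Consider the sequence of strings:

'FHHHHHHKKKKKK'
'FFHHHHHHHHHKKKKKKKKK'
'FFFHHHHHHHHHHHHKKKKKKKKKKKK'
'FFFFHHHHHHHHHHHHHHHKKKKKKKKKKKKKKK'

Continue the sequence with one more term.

FFFFFHHHHHHHHHHHHHHHHHHKKKKKKKKKKKKKKKKKK

Term n consists of n-1 F's, followed by 3n H's, followed by 3n K's, where the shown terms are n = 2, 3, 4, 5.
At n = 6 the blocks have lengths 5, 18, 18.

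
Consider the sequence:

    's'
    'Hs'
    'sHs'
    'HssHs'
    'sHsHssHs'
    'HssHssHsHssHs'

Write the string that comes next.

From term 3 onward, concatenate the second-to-last term with the last: s·Hs = sHs, Hs·sHs = HssHs, …
The next term joins sHsHssHs and HssHssHsHssHs.

sHsHssHsHssHssHsHssHs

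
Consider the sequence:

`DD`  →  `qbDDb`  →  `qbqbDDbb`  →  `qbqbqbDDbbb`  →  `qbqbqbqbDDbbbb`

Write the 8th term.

Each term wraps the previous one in qb on the left and b on the right.
From qbqbqbqbDDbbbb, 3 further steps: qbqbqbqbDDbbbb → qbqbqbqbqbDDbbbbb → qbqbqbqbqbqbDDbbbbbb → (answer).

qbqbqbqbqbqbqbDDbbbbbbb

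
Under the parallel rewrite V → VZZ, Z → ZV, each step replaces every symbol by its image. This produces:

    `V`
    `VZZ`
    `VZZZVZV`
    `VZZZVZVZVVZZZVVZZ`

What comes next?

VZZZVZVZVVZZZVVZZZVVZZVZZZVZVZVVZZVZZZVZV

φ(VZZZVZVZVVZZZVVZZ) expands symbol-by-symbol to VZZ ZV ZV ZV VZZ ZV VZZ ZV VZZ VZZ ZV ZV ZV VZZ VZZ ZV ZV; joining the 17 pieces gives the next term.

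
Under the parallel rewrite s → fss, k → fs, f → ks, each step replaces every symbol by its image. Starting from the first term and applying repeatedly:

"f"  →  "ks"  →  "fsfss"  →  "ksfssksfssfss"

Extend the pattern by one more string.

φ(ksfssksfssfss) expands symbol-by-symbol to fs fss ks fss fss fs fss ks fss fss ks fss fss; joining the 13 pieces gives the next term.

fsfssksfssfssfsfssksfssfssksfssfss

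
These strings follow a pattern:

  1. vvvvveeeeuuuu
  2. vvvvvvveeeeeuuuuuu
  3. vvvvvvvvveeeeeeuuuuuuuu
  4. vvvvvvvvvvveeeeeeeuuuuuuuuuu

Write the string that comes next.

Reading off run lengths: v runs 5, 7, 9, 11; e runs 4, 5, 6, 7; u runs 4, 6, 8, 10 — each is linear in n, where the shown terms are n = 2, 3, 4, 5.
Setting n = 6 gives 13, 8, 12 characters in each block.

vvvvvvvvvvvvveeeeeeeeuuuuuuuuuuuu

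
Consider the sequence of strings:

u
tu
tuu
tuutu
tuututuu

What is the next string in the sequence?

tuututuutuutu

This is a Fibonacci-style word recurrence s(k) = s(k−1)·s(k−2): e.g. tu·u = tuu.
The next term joins tuututuu and tuutu.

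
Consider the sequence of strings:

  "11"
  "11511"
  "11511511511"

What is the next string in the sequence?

Every step duplicates the string with '5' between the halves.
So the next term is two copies of 11511511511 with '5' between the halves.

11511511511511511511511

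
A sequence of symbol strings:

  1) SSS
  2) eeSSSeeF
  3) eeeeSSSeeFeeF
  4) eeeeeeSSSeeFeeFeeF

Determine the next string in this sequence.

eeeeeeeeSSSeeFeeFeeFeeF

Every step adds ee to the front and eeF to the end of the previous string.
One more step from eeeeeeSSSeeFeeFeeF gives the answer.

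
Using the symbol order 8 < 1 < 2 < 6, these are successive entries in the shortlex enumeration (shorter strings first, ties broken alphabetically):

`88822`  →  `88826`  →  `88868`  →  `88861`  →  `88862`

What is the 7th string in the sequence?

88188

Stepping forward 2 times from 88862: 88862 → 88866, then the target.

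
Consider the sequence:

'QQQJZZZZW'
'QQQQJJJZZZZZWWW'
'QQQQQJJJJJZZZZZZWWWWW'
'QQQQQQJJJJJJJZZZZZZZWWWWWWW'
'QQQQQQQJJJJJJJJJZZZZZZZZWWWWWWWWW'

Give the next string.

QQQQQQQQJJJJJJJJJJJZZZZZZZZZWWWWWWWWWWW

Term n consists of n+2 Q's, followed by 2n-1 J's, followed by n+3 Z's, followed by 2n-1 W's (n = 1, 2, …).
Setting n = 6 gives 8, 11, 9, 11 characters in each block.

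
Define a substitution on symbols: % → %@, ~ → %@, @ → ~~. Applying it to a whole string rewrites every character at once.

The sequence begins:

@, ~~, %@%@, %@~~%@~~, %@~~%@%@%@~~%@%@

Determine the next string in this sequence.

Rewriting the 16 symbols of %@~~%@%@%@~~%@%@ one by one yields %@ ~~ %@ %@ %@ ~~ %@ ~~ %@ ~~ %@ %@ %@ ~~ %@ ~~; concatenated:

%@~~%@%@%@~~%@~~%@~~%@%@%@~~%@~~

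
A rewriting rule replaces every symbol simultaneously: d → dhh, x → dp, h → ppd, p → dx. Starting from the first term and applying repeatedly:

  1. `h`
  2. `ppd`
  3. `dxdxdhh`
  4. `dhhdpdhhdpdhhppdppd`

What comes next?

dhhppdppddhhdxdhhppdppddhhdxdhhppdppddxdxdhhdxdxdhh

Applying the rule to each of the 19 symbols of dhhdpdhhdpdhhppdppd gives the pieces dhh ppd ppd dhh dx dhh ppd ppd dhh dx dhh ppd ppd dx dx dhh dx dx dhh, which concatenate to the answer.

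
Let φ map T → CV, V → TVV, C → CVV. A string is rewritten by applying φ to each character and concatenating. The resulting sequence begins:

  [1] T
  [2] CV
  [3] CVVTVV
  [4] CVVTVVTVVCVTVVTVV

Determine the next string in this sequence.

Rewriting the 17 symbols of CVVTVVTVVCVTVVTVV one by one yields CVV TVV TVV CV TVV TVV CV TVV TVV CVV TVV CV TVV TVV CV TVV TVV; concatenated:

CVVTVVTVVCVTVVTVVCVTVVTVVCVVTVVCVTVVTVVCVTVVTVV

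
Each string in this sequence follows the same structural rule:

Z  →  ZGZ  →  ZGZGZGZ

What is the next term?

ZGZGZGZGZGZGZGZ

s(k+1) = s(k)·G·s(k) — each term doubles the last with 'G' between the halves.
So the next term is two copies of ZGZGZGZ with 'G' between the halves.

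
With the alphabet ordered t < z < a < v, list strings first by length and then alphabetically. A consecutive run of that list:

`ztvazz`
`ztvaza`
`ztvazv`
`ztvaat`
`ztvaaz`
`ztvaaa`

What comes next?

Treat ztvaaa as a base-4 numeral over the given alphabet and add one, carrying through any trailing v's.

ztvaav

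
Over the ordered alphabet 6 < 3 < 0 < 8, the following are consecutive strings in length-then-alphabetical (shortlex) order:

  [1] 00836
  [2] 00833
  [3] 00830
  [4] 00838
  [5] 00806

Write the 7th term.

00800

Advancing 2 positions from 00806 through 00806 → 00803 reaches term 7.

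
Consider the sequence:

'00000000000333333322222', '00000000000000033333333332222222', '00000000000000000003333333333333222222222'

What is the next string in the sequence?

00000000000000000000000333333333333333322222222222

Each string has the form 0^{4n+3} 3^{3n+1} 2^{2n+1}, where the shown terms are n = 2, 3, 4.
Setting n = 5 gives 23, 16, 11 characters in each block.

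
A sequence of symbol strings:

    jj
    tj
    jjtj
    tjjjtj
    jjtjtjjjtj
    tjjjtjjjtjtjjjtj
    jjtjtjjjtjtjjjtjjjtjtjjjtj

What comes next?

tjjjtjjjtjtjjjtjjjtjtjjjtjtjjjtjjjtjtjjjtj

From term 3 onward, concatenate the second-to-last term with the last: jj·tj = jjtj, tj·jjtj = tjjjtj, …
So term 8 is tjjjtjjjtjtjjjtj·jjtjtjjjtjtjjjtjjjtjtjjjtj.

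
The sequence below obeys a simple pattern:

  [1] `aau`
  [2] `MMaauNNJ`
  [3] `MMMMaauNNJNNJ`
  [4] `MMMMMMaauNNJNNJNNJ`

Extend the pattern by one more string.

MMMMMMMMaauNNJNNJNNJNNJ

s(k+1) = MM·s(k)·NNJ, so each term gains MM as a prefix and NNJ as a suffix.
So the next term is MM·MMMMMMaauNNJNNJNNJ·NNJ.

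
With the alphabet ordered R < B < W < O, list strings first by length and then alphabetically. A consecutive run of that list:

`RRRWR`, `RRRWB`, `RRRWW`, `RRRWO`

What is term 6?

RRROB

Stepping forward 2 times from RRRWO: RRRWO → RRROR, then the target.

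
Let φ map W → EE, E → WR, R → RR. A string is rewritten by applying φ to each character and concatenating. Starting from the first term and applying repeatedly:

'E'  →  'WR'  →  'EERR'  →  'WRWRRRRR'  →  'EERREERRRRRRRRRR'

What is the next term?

WRWRRRRRWRWRRRRRRRRRRRRRRRRRRRRR

φ(EERREERRRRRRRRRR) expands symbol-by-symbol to WR WR RR RR WR WR RR RR RR RR RR RR RR RR RR RR; joining the 16 pieces gives the next term.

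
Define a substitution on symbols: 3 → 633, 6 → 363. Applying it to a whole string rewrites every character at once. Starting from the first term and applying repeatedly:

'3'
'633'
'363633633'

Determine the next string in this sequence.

Expanding 363633633: 3→633, 6→363, 3→633, 6→363, 3→633, 3→633, 6→363, 3→633, 3→633. Concatenated: 633 363 633 363 633 633 363 633 633.

633363633363633633363633633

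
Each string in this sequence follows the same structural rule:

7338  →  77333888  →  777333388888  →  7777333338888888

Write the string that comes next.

Reading off run lengths: 7 runs 1, 2, 3, 4; 3 runs 2, 3, 4, 5; 8 runs 1, 3, 5, 7 — each is linear in n (n = 1, 2, …).
Setting n = 5 gives 5, 6, 9 characters in each block.

77777333333888888888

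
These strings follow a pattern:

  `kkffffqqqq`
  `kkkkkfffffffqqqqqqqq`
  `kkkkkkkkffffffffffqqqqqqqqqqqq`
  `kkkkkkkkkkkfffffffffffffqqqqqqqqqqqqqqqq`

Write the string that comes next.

Reading off run lengths: k runs 2, 5, 8, 11; f runs 4, 7, 10, 13; q runs 4, 8, 12, 16 — each is linear in n (n = 1, 2, …).
Setting n = 5 gives 14, 16, 20 characters in each block.

kkkkkkkkkkkkkkffffffffffffffffqqqqqqqqqqqqqqqqqqqq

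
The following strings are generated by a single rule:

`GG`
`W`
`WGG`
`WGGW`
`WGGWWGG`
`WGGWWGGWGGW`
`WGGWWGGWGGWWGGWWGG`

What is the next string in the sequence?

Each term (from the third on) is the previous term followed by the one before it: term 3 = W·GG = WGG.
So term 8 is WGGWWGGWGGWWGGWWGG·WGGWWGGWGGW.

WGGWWGGWGGWWGGWWGGWGGWWGGWGGW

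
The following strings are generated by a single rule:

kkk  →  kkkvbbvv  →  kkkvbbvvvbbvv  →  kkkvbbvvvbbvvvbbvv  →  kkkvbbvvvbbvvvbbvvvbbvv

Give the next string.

Every step adds vbbvv to the end: s(k+1) = s(k)·vbbvv.
Applying this once more to kkkvbbvvvbbvvvbbvvvbbvv:

kkkvbbvvvbbvvvbbvvvbbvvvbbvv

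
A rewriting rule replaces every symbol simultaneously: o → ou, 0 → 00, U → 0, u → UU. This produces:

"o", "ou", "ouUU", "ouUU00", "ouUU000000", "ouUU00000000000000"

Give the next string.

φ(ouUU00000000000000) expands symbol-by-symbol to ou UU 0 0 00 00 00 00 00 00 00 00 00 00 00 00 00 00; joining the 18 pieces gives the next term.

ouUU000000000000000000000000000000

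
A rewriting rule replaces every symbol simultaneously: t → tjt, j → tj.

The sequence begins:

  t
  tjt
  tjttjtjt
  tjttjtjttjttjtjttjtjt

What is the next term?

tjttjtjttjttjtjttjtjttjttjtjttjttjtjttjtjttjttjtjttjtjt

Applying the rule to each of the 21 symbols of tjttjtjttjttjtjttjtjt gives the pieces tjt tj tjt tjt tj tjt tj tjt tjt tj tjt tjt tj tjt tj tjt tjt tj tjt tj tjt, which concatenate to the answer.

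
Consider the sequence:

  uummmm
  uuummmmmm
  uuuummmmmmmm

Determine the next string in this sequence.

Each string has the form u^{n} m^{2n}, where the shown terms are n = 2, 3, 4.
For the next term, n = 5, so the run lengths are 5, 10.

uuuuummmmmmmmmm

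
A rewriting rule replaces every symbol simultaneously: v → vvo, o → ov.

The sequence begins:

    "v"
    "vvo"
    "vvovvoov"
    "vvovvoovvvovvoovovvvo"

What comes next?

Rewriting the 21 symbols of vvovvoovvvovvoovovvvo one by one yields vvo vvo ov vvo vvo ov ov vvo vvo vvo ov vvo vvo ov ov vvo ov vvo vvo vvo ov; concatenated:

vvovvoovvvovvoovovvvovvovvoovvvovvoovovvvoovvvovvovvoov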